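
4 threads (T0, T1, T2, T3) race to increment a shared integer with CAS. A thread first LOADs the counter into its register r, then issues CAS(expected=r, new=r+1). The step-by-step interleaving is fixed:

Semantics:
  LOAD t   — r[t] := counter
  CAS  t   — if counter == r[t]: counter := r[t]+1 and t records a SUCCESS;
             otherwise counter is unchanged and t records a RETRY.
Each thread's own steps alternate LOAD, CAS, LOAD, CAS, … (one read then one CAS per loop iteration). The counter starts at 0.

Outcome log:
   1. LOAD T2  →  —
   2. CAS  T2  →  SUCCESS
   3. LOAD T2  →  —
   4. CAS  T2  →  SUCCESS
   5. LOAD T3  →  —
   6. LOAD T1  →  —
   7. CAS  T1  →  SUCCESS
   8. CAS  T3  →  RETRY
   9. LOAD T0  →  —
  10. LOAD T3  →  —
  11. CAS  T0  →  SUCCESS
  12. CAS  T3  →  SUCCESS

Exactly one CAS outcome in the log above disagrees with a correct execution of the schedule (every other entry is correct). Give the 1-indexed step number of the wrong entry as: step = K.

step = 12

Re-executing:
#1 T2 reads 0
#2 T2 CAS(0→1) writes; counter now 1
#3 T2 reads 1
#4 T2 CAS(1→2) writes; counter now 2
#5 T3 reads 2
#6 T1 reads 2
#7 T1 CAS(2→3) writes; counter now 3
#8 T3 CAS(2→3) fails; counter now 3
#9 T0 reads 3
#10 T3 reads 3
#11 T0 CAS(3→4) writes; counter now 4
#12 T3 CAS(3→4) fails; counter now 4
Log disagrees first at step 12.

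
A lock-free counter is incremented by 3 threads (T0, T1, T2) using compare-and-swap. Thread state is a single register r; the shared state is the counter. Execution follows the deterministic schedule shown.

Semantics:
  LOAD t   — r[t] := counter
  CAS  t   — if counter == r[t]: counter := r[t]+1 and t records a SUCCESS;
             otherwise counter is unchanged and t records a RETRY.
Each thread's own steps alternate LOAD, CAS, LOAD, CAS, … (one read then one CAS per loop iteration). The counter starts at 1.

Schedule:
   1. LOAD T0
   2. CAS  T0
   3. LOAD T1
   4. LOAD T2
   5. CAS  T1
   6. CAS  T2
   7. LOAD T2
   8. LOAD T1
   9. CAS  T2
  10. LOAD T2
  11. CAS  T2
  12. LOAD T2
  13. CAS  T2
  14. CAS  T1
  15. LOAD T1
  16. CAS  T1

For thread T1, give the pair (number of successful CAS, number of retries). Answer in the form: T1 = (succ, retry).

[1] T0.load  rd  (counter 1, T0.r 1)
[2] T0.cas  hit  (counter 2, T0.r 1)
[3] T1.load  rd  (counter 2, T1.r 2)
[4] T2.load  rd  (counter 2, T2.r 2)
[5] T1.cas  hit  (counter 3, T1.r 2)
[6] T2.cas  miss  (counter 3, T2.r 2)
[7] T2.load  rd  (counter 3, T2.r 3)
[8] T1.load  rd  (counter 3, T1.r 3)
[9] T2.cas  hit  (counter 4, T2.r 3)
[10] T2.load  rd  (counter 4, T2.r 4)
[11] T2.cas  hit  (counter 5, T2.r 4)
[12] T2.load  rd  (counter 5, T2.r 5)
[13] T2.cas  hit  (counter 6, T2.r 5)
[14] T1.cas  miss  (counter 6, T1.r 3)
[15] T1.load  rd  (counter 6, T1.r 6)
[16] T1.cas  hit  (counter 7, T1.r 6)

T1 = (2, 1)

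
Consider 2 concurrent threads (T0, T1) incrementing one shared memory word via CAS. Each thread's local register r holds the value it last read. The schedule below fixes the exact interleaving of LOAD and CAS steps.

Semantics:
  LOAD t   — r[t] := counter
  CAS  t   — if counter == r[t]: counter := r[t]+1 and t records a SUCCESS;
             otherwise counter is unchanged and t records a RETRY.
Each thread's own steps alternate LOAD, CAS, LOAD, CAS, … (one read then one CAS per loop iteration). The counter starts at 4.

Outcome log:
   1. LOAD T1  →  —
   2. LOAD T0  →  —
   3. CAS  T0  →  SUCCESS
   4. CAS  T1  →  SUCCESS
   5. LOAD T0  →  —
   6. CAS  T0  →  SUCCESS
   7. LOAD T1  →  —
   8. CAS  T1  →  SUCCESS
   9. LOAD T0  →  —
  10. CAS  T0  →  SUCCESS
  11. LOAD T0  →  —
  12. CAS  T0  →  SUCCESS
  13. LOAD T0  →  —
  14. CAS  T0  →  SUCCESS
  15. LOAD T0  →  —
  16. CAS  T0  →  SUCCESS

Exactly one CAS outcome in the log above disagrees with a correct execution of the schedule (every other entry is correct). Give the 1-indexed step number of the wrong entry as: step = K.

Reference trace:
#1 T1 reads 4
#2 T0 reads 4
#3 T0 CAS(4→5) writes; counter now 5
#4 T1 CAS(4→5) fails; counter now 5
#5 T0 reads 5
#6 T0 CAS(5→6) writes; counter now 6
#7 T1 reads 6
#8 T1 CAS(6→7) writes; counter now 7
#9 T0 reads 7
#10 T0 CAS(7→8) writes; counter now 8
#11 T0 reads 8
#12 T0 CAS(8→9) writes; counter now 9
#13 T0 reads 9
#14 T0 CAS(9→10) writes; counter now 10
#15 T0 reads 10
#16 T0 CAS(10→11) writes; counter now 11
Mismatch at 4.

step = 4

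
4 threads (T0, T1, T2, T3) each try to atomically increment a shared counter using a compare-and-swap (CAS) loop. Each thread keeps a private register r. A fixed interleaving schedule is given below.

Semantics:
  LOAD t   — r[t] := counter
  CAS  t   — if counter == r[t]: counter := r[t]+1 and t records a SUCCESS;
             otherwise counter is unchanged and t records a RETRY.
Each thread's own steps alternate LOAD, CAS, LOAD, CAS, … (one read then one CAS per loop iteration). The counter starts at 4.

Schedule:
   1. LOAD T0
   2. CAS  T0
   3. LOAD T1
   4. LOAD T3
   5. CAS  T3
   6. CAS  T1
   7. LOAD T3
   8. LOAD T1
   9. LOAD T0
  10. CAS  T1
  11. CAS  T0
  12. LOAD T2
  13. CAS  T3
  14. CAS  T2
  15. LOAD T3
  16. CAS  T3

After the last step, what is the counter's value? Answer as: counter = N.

[1] T0.load  rd  (counter 4, T0.r 4)
[2] T0.cas  hit  (counter 5, T0.r 4)
[3] T1.load  rd  (counter 5, T1.r 5)
[4] T3.load  rd  (counter 5, T3.r 5)
[5] T3.cas  hit  (counter 6, T3.r 5)
[6] T1.cas  miss  (counter 6, T1.r 5)
[7] T3.load  rd  (counter 6, T3.r 6)
[8] T1.load  rd  (counter 6, T1.r 6)
[9] T0.load  rd  (counter 6, T0.r 6)
[10] T1.cas  hit  (counter 7, T1.r 6)
[11] T0.cas  miss  (counter 7, T0.r 6)
[12] T2.load  rd  (counter 7, T2.r 7)
[13] T3.cas  miss  (counter 7, T3.r 6)
[14] T2.cas  hit  (counter 8, T2.r 7)
[15] T3.load  rd  (counter 8, T3.r 8)
[16] T3.cas  hit  (counter 9, T3.r 8)

counter = 9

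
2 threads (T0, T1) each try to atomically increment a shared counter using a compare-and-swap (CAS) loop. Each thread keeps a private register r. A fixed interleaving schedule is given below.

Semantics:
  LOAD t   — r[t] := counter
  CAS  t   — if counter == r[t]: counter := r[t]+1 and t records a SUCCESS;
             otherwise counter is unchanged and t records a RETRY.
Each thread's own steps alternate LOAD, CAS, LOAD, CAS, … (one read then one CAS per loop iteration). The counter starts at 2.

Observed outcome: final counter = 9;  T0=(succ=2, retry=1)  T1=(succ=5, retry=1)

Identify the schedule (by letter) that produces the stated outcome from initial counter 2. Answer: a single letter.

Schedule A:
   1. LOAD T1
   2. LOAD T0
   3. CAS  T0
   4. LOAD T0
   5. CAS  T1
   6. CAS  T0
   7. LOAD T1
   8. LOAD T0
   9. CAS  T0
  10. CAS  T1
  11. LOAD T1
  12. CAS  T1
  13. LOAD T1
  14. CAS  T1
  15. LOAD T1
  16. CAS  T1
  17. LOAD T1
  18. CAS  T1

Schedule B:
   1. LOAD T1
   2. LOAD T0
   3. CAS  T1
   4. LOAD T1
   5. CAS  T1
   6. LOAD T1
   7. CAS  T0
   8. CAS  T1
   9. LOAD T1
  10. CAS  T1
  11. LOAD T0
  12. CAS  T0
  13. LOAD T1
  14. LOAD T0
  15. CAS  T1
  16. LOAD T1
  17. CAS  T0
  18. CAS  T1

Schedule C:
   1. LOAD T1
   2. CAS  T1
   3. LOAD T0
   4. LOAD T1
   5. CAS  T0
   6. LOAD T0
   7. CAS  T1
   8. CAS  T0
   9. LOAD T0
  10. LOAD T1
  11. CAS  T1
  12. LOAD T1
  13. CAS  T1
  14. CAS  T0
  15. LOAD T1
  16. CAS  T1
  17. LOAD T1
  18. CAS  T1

Simulating candidate C:
step 1: T1 LOAD ⇒ load; ctr=2 reg=2
step 2: T1 CAS ⇒ ok; ctr=3 reg=2
step 3: T0 LOAD ⇒ load; ctr=3 reg=3
step 4: T1 LOAD ⇒ load; ctr=3 reg=3
step 5: T0 CAS ⇒ ok; ctr=4 reg=3
step 6: T0 LOAD ⇒ load; ctr=4 reg=4
step 7: T1 CAS ⇒ retry; ctr=4 reg=3
step 8: T0 CAS ⇒ ok; ctr=5 reg=4
step 9: T0 LOAD ⇒ load; ctr=5 reg=5
step 10: T1 LOAD ⇒ load; ctr=5 reg=5
step 11: T1 CAS ⇒ ok; ctr=6 reg=5
step 12: T1 LOAD ⇒ load; ctr=6 reg=6
step 13: T1 CAS ⇒ ok; ctr=7 reg=6
step 14: T0 CAS ⇒ retry; ctr=7 reg=5
step 15: T1 LOAD ⇒ load; ctr=7 reg=7
step 16: T1 CAS ⇒ ok; ctr=8 reg=7
step 17: T1 LOAD ⇒ load; ctr=8 reg=8
step 18: T1 CAS ⇒ ok; ctr=9 reg=8

C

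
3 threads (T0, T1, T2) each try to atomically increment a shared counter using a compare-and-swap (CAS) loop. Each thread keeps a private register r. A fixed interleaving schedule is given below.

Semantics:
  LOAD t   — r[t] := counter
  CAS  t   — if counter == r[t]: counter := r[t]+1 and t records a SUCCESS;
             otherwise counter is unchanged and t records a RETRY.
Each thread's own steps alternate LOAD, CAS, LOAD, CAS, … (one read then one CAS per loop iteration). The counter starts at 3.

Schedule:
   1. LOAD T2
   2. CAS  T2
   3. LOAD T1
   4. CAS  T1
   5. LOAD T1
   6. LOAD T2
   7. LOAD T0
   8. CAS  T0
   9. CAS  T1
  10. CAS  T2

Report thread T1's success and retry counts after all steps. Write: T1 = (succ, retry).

T1 = (1, 1)

step 1: T2 LOAD ⇒ load; ctr=3 reg=3
step 2: T2 CAS ⇒ ok; ctr=4 reg=3
step 3: T1 LOAD ⇒ load; ctr=4 reg=4
step 4: T1 CAS ⇒ ok; ctr=5 reg=4
step 5: T1 LOAD ⇒ load; ctr=5 reg=5
step 6: T2 LOAD ⇒ load; ctr=5 reg=5
step 7: T0 LOAD ⇒ load; ctr=5 reg=5
step 8: T0 CAS ⇒ ok; ctr=6 reg=5
step 9: T1 CAS ⇒ retry; ctr=6 reg=5
step 10: T2 CAS ⇒ retry; ctr=6 reg=5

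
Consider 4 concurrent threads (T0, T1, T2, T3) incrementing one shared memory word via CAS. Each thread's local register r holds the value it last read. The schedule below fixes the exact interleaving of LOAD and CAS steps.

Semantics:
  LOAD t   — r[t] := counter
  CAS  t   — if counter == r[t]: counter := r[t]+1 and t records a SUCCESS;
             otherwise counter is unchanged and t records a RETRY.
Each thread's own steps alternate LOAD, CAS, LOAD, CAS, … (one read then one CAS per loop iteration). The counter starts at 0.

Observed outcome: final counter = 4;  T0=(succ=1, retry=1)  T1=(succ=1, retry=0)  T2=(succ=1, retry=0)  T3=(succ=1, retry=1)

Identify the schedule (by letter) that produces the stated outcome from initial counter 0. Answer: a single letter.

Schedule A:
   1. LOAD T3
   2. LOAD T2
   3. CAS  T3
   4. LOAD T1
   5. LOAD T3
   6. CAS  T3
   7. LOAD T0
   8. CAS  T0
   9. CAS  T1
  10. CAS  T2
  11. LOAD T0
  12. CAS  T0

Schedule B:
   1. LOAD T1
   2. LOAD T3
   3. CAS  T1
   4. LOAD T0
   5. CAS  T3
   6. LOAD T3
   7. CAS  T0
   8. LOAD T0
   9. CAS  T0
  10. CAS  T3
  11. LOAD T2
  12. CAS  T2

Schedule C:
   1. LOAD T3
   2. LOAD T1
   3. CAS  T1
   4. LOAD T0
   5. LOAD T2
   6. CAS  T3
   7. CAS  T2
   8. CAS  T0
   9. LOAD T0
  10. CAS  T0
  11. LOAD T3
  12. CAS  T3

C

Run C:
1. LOAD T3 → mem=0 r[T3]=0 [LOAD]
2. LOAD T1 → mem=0 r[T1]=0 [LOAD]
3. CAS T1 → mem=1 r[T1]=0 [OK]
4. LOAD T0 → mem=1 r[T0]=1 [LOAD]
5. LOAD T2 → mem=1 r[T2]=1 [LOAD]
6. CAS T3 → mem=1 r[T3]=0 [RETRY]
7. CAS T2 → mem=2 r[T2]=1 [OK]
8. CAS T0 → mem=2 r[T0]=1 [RETRY]
9. LOAD T0 → mem=2 r[T0]=2 [LOAD]
10. CAS T0 → mem=3 r[T0]=2 [OK]
11. LOAD T3 → mem=3 r[T3]=3 [LOAD]
12. CAS T3 → mem=4 r[T3]=3 [OK]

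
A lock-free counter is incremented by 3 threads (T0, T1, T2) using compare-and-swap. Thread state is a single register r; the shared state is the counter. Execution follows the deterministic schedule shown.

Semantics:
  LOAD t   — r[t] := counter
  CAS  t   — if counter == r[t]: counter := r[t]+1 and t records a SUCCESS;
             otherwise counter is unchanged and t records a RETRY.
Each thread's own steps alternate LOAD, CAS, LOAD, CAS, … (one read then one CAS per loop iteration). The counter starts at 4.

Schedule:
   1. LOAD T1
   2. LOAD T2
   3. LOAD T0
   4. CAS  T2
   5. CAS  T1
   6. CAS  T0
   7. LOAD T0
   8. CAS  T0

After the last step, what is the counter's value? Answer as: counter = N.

#1 T1 reads 4
#2 T2 reads 4
#3 T0 reads 4
#4 T2 CAS(4→5) writes; counter now 5
#5 T1 CAS(4→5) fails; counter now 5
#6 T0 CAS(4→5) fails; counter now 5
#7 T0 reads 5
#8 T0 CAS(5→6) writes; counter now 6

counter = 6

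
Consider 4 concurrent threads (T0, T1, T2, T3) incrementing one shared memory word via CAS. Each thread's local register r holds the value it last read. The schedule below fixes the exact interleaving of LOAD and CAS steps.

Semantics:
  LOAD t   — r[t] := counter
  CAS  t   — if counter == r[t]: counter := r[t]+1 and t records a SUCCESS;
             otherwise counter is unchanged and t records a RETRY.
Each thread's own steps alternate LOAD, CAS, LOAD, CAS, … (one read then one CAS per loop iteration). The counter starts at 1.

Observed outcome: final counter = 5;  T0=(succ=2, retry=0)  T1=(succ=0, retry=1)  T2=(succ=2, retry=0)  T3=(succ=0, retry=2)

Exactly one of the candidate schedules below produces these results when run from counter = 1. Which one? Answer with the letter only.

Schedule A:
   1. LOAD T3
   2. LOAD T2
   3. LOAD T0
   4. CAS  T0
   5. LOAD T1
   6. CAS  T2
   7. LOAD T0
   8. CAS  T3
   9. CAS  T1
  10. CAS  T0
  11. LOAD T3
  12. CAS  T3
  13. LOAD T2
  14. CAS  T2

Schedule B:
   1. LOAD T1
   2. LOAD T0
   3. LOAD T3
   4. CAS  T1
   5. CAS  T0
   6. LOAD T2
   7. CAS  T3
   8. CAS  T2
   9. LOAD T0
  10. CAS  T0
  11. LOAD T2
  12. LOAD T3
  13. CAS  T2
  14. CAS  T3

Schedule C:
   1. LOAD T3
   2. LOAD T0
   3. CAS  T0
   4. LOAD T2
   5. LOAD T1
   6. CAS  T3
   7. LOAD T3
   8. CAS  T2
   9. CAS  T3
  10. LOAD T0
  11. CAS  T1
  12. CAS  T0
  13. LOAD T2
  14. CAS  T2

Run C:
T3 LOAD — after: cnt=1, r=1 — load
T0 LOAD — after: cnt=1, r=1 — load
T0 CAS — after: cnt=2, r=1 — ok
T2 LOAD — after: cnt=2, r=2 — load
T1 LOAD — after: cnt=2, r=2 — load
T3 CAS — after: cnt=2, r=1 — retry
T3 LOAD — after: cnt=2, r=2 — load
T2 CAS — after: cnt=3, r=2 — ok
T3 CAS — after: cnt=3, r=2 — retry
T0 LOAD — after: cnt=3, r=3 — load
T1 CAS — after: cnt=3, r=2 — retry
T0 CAS — after: cnt=4, r=3 — ok
T2 LOAD — after: cnt=4, r=4 — load
T2 CAS — after: cnt=5, r=4 — ok

C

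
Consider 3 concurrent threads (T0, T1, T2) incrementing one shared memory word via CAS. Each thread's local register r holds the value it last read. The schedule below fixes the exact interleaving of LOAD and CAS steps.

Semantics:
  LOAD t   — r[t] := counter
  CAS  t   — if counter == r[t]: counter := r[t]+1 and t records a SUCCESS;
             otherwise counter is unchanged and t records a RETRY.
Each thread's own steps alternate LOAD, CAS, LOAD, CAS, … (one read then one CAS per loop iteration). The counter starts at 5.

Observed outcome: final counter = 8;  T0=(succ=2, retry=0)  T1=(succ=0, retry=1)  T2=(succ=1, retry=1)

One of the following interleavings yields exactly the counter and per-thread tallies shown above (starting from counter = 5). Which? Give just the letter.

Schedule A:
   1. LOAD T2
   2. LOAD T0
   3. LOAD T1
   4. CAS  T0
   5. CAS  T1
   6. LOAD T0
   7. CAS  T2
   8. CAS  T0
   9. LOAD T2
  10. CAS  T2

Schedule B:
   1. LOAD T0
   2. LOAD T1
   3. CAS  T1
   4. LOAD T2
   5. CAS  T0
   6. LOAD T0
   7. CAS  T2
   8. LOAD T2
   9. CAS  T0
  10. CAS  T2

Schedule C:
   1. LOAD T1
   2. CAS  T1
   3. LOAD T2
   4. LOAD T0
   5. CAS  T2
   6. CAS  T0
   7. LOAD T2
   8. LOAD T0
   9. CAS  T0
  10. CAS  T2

A

Simulating candidate A:
#1 T2 reads 5
#2 T0 reads 5
#3 T1 reads 5
#4 T0 CAS(5→6) writes; counter now 6
#5 T1 CAS(5→6) fails; counter now 6
#6 T0 reads 6
#7 T2 CAS(5→6) fails; counter now 6
#8 T0 CAS(6→7) writes; counter now 7
#9 T2 reads 7
#10 T2 CAS(7→8) writes; counter now 8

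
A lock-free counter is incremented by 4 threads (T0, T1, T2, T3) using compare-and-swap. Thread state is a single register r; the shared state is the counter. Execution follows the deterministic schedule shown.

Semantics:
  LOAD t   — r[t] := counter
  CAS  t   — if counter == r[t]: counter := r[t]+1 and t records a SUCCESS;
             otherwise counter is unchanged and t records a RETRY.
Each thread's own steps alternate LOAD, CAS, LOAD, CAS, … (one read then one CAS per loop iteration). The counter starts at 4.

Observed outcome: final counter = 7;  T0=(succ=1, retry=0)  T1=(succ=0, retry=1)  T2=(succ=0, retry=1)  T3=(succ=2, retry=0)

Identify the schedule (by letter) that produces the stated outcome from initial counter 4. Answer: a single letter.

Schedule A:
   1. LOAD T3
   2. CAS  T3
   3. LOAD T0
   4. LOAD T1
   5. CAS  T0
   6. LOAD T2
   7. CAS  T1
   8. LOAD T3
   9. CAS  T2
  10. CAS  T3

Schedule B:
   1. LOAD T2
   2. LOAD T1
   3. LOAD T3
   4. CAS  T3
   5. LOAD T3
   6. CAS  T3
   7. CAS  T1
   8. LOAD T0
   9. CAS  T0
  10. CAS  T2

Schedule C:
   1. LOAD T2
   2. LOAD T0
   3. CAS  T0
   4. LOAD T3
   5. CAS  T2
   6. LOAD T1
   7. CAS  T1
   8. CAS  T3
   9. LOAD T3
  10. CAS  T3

Simulating candidate B:
[1] T2.load  rd  (counter 4, T2.r 4)
[2] T1.load  rd  (counter 4, T1.r 4)
[3] T3.load  rd  (counter 4, T3.r 4)
[4] T3.cas  hit  (counter 5, T3.r 4)
[5] T3.load  rd  (counter 5, T3.r 5)
[6] T3.cas  hit  (counter 6, T3.r 5)
[7] T1.cas  miss  (counter 6, T1.r 4)
[8] T0.load  rd  (counter 6, T0.r 6)
[9] T0.cas  hit  (counter 7, T0.r 6)
[10] T2.cas  miss  (counter 7, T2.r 4)

B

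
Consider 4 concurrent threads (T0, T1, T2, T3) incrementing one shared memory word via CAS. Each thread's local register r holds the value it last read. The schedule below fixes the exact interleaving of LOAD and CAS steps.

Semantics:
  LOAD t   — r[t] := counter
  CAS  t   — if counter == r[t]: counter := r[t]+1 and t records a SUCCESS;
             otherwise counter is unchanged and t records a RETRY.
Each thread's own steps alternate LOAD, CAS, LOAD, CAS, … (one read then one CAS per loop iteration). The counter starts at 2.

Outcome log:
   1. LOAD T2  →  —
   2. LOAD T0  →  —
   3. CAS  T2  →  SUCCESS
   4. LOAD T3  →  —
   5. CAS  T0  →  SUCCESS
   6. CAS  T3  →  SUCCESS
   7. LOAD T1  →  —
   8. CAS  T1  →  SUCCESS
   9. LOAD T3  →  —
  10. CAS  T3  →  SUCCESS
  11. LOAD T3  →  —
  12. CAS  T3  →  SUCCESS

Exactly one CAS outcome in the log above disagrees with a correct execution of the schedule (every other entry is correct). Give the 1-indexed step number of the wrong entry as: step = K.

Re-executing:
1. LOAD T2 → mem=2 r[T2]=2 [LOAD]
2. LOAD T0 → mem=2 r[T0]=2 [LOAD]
3. CAS T2 → mem=3 r[T2]=2 [OK]
4. LOAD T3 → mem=3 r[T3]=3 [LOAD]
5. CAS T0 → mem=3 r[T0]=2 [RETRY]
6. CAS T3 → mem=4 r[T3]=3 [OK]
7. LOAD T1 → mem=4 r[T1]=4 [LOAD]
8. CAS T1 → mem=5 r[T1]=4 [OK]
9. LOAD T3 → mem=5 r[T3]=5 [LOAD]
10. CAS T3 → mem=6 r[T3]=5 [OK]
11. LOAD T3 → mem=6 r[T3]=6 [LOAD]
12. CAS T3 → mem=7 r[T3]=6 [OK]
Log disagrees first at step 5.

step = 5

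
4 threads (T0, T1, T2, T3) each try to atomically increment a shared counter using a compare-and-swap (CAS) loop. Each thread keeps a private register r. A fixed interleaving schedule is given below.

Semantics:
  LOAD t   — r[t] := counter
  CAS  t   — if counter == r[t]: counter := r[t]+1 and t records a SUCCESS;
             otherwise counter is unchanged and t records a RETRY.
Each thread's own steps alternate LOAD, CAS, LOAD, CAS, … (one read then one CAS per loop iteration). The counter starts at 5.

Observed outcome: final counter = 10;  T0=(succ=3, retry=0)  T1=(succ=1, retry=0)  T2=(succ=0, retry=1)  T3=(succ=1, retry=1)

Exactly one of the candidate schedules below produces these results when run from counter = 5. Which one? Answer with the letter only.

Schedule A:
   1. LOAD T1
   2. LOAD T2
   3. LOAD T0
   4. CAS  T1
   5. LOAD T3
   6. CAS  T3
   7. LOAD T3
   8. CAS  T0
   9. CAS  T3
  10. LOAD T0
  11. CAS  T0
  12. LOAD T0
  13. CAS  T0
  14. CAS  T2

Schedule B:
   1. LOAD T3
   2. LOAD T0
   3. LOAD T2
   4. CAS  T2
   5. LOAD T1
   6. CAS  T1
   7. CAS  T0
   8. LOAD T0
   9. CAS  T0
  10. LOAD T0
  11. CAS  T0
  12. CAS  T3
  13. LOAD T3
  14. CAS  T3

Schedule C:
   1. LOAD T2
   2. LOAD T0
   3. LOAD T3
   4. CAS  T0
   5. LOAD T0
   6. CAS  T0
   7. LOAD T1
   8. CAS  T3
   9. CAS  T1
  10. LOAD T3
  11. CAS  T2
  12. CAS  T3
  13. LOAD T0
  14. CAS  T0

C

Tracing schedule C:
T2 LOAD — after: cnt=5, r=5 — load
T0 LOAD — after: cnt=5, r=5 — load
T3 LOAD — after: cnt=5, r=5 — load
T0 CAS — after: cnt=6, r=5 — ok
T0 LOAD — after: cnt=6, r=6 — load
T0 CAS — after: cnt=7, r=6 — ok
T1 LOAD — after: cnt=7, r=7 — load
T3 CAS — after: cnt=7, r=5 — retry
T1 CAS — after: cnt=8, r=7 — ok
T3 LOAD — after: cnt=8, r=8 — load
T2 CAS — after: cnt=8, r=5 — retry
T3 CAS — after: cnt=9, r=8 — ok
T0 LOAD — after: cnt=9, r=9 — load
T0 CAS — after: cnt=10, r=9 — ok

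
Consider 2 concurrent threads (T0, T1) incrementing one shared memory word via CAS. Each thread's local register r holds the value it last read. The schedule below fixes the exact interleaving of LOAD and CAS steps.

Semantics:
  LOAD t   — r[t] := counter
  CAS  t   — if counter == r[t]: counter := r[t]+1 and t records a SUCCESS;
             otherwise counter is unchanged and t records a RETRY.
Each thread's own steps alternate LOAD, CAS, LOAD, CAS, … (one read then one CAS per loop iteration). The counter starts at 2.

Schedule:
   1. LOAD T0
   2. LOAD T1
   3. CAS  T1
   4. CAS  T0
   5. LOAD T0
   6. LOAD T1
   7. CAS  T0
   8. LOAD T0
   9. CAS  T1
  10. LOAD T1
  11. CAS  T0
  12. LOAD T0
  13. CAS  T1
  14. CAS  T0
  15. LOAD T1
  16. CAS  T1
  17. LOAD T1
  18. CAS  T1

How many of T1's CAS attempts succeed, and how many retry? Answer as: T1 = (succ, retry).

1. LOAD T0 → mem=2 r[T0]=2 [LOAD]
2. LOAD T1 → mem=2 r[T1]=2 [LOAD]
3. CAS T1 → mem=3 r[T1]=2 [OK]
4. CAS T0 → mem=3 r[T0]=2 [RETRY]
5. LOAD T0 → mem=3 r[T0]=3 [LOAD]
6. LOAD T1 → mem=3 r[T1]=3 [LOAD]
7. CAS T0 → mem=4 r[T0]=3 [OK]
8. LOAD T0 → mem=4 r[T0]=4 [LOAD]
9. CAS T1 → mem=4 r[T1]=3 [RETRY]
10. LOAD T1 → mem=4 r[T1]=4 [LOAD]
11. CAS T0 → mem=5 r[T0]=4 [OK]
12. LOAD T0 → mem=5 r[T0]=5 [LOAD]
13. CAS T1 → mem=5 r[T1]=4 [RETRY]
14. CAS T0 → mem=6 r[T0]=5 [OK]
15. LOAD T1 → mem=6 r[T1]=6 [LOAD]
16. CAS T1 → mem=7 r[T1]=6 [OK]
17. LOAD T1 → mem=7 r[T1]=7 [LOAD]
18. CAS T1 → mem=8 r[T1]=7 [OK]

T1 = (3, 2)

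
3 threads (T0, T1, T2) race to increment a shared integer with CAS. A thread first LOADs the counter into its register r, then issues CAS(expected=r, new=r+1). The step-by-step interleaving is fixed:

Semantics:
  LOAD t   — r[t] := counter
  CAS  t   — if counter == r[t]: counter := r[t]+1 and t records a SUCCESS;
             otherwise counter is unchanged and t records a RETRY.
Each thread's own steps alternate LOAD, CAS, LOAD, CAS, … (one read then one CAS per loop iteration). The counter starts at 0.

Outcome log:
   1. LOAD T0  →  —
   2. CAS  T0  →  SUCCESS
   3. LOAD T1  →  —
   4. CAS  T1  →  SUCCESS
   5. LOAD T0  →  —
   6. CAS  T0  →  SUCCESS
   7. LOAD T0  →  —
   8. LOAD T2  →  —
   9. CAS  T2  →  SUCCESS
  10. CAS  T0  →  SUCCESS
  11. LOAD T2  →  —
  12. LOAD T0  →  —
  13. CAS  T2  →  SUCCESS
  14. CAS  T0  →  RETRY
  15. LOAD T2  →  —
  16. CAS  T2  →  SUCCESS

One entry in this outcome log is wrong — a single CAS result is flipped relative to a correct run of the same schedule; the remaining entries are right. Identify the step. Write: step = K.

Correct run:
T0 LOAD — after: cnt=0, r=0 — load
T0 CAS — after: cnt=1, r=0 — ok
T1 LOAD — after: cnt=1, r=1 — load
T1 CAS — after: cnt=2, r=1 — ok
T0 LOAD — after: cnt=2, r=2 — load
T0 CAS — after: cnt=3, r=2 — ok
T0 LOAD — after: cnt=3, r=3 — load
T2 LOAD — after: cnt=3, r=3 — load
T2 CAS — after: cnt=4, r=3 — ok
T0 CAS — after: cnt=4, r=3 — retry
T2 LOAD — after: cnt=4, r=4 — load
T0 LOAD — after: cnt=4, r=4 — load
T2 CAS — after: cnt=5, r=4 — ok
T0 CAS — after: cnt=5, r=4 — retry
T2 LOAD — after: cnt=5, r=5 — load
T2 CAS — after: cnt=6, r=5 — ok
Mismatch at 10.

step = 10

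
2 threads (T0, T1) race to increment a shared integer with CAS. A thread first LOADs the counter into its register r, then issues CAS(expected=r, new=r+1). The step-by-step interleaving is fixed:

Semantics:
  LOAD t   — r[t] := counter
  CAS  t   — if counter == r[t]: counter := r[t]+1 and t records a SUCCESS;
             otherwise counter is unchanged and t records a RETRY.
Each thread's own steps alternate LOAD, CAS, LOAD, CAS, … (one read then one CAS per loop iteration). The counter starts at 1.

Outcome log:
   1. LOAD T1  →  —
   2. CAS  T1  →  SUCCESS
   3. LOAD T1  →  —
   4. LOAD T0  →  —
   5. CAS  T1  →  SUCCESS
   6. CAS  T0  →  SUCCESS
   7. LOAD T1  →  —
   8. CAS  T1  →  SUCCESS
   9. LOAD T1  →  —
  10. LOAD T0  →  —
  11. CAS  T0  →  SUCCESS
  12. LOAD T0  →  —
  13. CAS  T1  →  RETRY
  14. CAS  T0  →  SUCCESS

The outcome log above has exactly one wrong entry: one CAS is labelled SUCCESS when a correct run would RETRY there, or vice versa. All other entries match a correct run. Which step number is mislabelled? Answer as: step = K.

Reference trace:
   1) LOAD T1:  M=1  r_T1=1
   2) CAS  T1:  M=2  r_T1=1 ✓
   3) LOAD T1:  M=2  r_T1=2
   4) LOAD T0:  M=2  r_T0=2
   5) CAS  T1:  M=3  r_T1=2 ✓
   6) CAS  T0:  M=3  r_T0=2 ✗
   7) LOAD T1:  M=3  r_T1=3
   8) CAS  T1:  M=4  r_T1=3 ✓
   9) LOAD T1:  M=4  r_T1=4
  10) LOAD T0:  M=4  r_T0=4
  11) CAS  T0:  M=5  r_T0=4 ✓
  12) LOAD T0:  M=5  r_T0=5
  13) CAS  T1:  M=5  r_T1=4 ✗
  14) CAS  T0:  M=6  r_T0=5 ✓
Mismatch at 6.

step = 6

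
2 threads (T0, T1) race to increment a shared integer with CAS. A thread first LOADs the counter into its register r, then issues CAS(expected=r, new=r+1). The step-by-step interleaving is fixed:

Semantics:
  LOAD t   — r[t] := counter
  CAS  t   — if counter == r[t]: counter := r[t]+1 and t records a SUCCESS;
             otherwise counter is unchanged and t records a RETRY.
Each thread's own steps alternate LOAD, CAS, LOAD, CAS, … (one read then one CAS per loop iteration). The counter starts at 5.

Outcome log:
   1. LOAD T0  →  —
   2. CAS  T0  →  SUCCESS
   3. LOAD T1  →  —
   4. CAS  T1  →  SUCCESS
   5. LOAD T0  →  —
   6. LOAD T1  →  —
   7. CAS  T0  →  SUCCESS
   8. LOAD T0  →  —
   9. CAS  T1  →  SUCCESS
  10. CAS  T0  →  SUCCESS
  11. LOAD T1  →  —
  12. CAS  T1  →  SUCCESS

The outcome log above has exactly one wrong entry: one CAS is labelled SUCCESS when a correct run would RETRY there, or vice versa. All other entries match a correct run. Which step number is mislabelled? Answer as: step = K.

step = 9

Re-executing:
1. LOAD T0 → mem=5 r[T0]=5 [LOAD]
2. CAS T0 → mem=6 r[T0]=5 [OK]
3. LOAD T1 → mem=6 r[T1]=6 [LOAD]
4. CAS T1 → mem=7 r[T1]=6 [OK]
5. LOAD T0 → mem=7 r[T0]=7 [LOAD]
6. LOAD T1 → mem=7 r[T1]=7 [LOAD]
7. CAS T0 → mem=8 r[T0]=7 [OK]
8. LOAD T0 → mem=8 r[T0]=8 [LOAD]
9. CAS T1 → mem=8 r[T1]=7 [RETRY]
10. CAS T0 → mem=9 r[T0]=8 [OK]
11. LOAD T1 → mem=9 r[T1]=9 [LOAD]
12. CAS T1 → mem=10 r[T1]=9 [OK]
Mismatch at 9.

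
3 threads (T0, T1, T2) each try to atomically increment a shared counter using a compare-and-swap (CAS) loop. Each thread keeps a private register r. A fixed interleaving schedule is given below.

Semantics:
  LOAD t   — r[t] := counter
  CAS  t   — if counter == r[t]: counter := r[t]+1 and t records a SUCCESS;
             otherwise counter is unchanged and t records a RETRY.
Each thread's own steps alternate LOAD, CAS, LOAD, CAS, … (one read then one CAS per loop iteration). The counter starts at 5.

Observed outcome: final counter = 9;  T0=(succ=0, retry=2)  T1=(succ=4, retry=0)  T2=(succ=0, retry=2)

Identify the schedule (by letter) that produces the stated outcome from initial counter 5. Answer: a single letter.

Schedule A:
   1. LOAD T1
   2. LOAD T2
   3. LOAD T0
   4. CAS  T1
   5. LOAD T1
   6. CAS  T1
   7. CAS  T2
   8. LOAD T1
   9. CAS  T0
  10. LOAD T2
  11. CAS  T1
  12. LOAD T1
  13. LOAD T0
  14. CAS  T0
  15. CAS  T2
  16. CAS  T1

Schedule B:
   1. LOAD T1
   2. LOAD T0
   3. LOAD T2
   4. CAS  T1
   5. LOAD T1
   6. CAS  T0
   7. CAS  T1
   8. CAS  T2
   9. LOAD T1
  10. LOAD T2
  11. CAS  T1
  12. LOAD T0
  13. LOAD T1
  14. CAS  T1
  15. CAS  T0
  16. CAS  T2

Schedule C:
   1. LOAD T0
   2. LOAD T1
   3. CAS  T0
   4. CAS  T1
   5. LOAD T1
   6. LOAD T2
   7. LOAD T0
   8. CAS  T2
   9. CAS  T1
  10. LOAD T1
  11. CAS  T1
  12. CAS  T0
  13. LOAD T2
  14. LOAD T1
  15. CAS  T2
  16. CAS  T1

B

Simulating candidate B:
T1 LOAD — after: cnt=5, r=5 — load
T0 LOAD — after: cnt=5, r=5 — load
T2 LOAD — after: cnt=5, r=5 — load
T1 CAS — after: cnt=6, r=5 — ok
T1 LOAD — after: cnt=6, r=6 — load
T0 CAS — after: cnt=6, r=5 — retry
T1 CAS — after: cnt=7, r=6 — ok
T2 CAS — after: cnt=7, r=5 — retry
T1 LOAD — after: cnt=7, r=7 — load
T2 LOAD — after: cnt=7, r=7 — load
T1 CAS — after: cnt=8, r=7 — ok
T0 LOAD — after: cnt=8, r=8 — load
T1 LOAD — after: cnt=8, r=8 — load
T1 CAS — after: cnt=9, r=8 — ok
T0 CAS — after: cnt=9, r=8 — retry
T2 CAS — after: cnt=9, r=7 — retry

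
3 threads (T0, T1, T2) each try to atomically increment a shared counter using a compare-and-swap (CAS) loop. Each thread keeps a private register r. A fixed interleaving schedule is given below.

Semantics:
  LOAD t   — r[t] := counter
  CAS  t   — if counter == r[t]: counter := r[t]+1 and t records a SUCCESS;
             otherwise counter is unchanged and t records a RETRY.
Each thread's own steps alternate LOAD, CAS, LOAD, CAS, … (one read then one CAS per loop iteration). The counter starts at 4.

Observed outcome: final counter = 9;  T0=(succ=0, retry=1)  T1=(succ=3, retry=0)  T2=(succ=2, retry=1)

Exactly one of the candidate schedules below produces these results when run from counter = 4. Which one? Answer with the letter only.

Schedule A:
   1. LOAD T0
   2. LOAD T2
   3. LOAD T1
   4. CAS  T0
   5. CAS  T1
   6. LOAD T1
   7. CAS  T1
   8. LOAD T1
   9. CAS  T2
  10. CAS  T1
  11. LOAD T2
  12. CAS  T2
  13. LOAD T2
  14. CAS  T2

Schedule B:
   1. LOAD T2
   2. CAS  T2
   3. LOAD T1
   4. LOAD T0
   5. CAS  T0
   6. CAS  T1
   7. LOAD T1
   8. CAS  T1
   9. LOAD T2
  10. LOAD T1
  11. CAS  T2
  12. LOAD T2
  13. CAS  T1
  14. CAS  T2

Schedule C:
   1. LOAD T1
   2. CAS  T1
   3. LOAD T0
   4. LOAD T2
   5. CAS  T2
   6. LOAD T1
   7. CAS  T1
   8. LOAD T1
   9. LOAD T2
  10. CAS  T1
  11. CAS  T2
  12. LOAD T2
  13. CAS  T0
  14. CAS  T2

Simulating candidate C:
   1) LOAD T1:  M=4  r_T1=4
   2) CAS  T1:  M=5  r_T1=4 ✓
   3) LOAD T0:  M=5  r_T0=5
   4) LOAD T2:  M=5  r_T2=5
   5) CAS  T2:  M=6  r_T2=5 ✓
   6) LOAD T1:  M=6  r_T1=6
   7) CAS  T1:  M=7  r_T1=6 ✓
   8) LOAD T1:  M=7  r_T1=7
   9) LOAD T2:  M=7  r_T2=7
  10) CAS  T1:  M=8  r_T1=7 ✓
  11) CAS  T2:  M=8  r_T2=7 ✗
  12) LOAD T2:  M=8  r_T2=8
  13) CAS  T0:  M=8  r_T0=5 ✗
  14) CAS  T2:  M=9  r_T2=8 ✓

C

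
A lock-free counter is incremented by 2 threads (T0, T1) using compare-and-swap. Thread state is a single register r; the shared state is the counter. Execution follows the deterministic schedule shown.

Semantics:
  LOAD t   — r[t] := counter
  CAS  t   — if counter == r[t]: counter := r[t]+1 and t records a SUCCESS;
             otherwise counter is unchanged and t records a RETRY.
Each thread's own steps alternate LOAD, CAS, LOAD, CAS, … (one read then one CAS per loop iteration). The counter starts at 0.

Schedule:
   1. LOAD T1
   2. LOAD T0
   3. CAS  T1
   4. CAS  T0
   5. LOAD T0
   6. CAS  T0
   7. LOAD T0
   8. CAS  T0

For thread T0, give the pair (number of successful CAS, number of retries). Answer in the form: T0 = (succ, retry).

T0 = (2, 1)

step 1: T1 LOAD ⇒ load; ctr=0 reg=0
step 2: T0 LOAD ⇒ load; ctr=0 reg=0
step 3: T1 CAS ⇒ ok; ctr=1 reg=0
step 4: T0 CAS ⇒ retry; ctr=1 reg=0
step 5: T0 LOAD ⇒ load; ctr=1 reg=1
step 6: T0 CAS ⇒ ok; ctr=2 reg=1
step 7: T0 LOAD ⇒ load; ctr=2 reg=2
step 8: T0 CAS ⇒ ok; ctr=3 reg=2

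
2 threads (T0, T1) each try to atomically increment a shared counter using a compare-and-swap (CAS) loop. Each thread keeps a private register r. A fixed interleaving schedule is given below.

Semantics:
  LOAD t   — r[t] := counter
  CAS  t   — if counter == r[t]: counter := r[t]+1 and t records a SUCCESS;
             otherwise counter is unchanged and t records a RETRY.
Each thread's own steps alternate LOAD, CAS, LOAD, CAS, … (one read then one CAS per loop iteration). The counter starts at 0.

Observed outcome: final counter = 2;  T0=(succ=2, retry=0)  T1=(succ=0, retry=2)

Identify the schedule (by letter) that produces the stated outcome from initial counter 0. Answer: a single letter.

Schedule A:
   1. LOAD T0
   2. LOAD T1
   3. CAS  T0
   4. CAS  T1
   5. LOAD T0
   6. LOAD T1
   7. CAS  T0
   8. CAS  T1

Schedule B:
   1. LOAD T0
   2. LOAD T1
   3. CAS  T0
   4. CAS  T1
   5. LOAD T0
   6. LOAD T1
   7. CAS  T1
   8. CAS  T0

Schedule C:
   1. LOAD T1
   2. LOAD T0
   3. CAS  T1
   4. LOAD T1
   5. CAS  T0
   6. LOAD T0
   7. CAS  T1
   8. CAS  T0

A

Simulating candidate A:
1. LOAD T0 → mem=0 r[T0]=0 [LOAD]
2. LOAD T1 → mem=0 r[T1]=0 [LOAD]
3. CAS T0 → mem=1 r[T0]=0 [OK]
4. CAS T1 → mem=1 r[T1]=0 [RETRY]
5. LOAD T0 → mem=1 r[T0]=1 [LOAD]
6. LOAD T1 → mem=1 r[T1]=1 [LOAD]
7. CAS T0 → mem=2 r[T0]=1 [OK]
8. CAS T1 → mem=2 r[T1]=1 [RETRY]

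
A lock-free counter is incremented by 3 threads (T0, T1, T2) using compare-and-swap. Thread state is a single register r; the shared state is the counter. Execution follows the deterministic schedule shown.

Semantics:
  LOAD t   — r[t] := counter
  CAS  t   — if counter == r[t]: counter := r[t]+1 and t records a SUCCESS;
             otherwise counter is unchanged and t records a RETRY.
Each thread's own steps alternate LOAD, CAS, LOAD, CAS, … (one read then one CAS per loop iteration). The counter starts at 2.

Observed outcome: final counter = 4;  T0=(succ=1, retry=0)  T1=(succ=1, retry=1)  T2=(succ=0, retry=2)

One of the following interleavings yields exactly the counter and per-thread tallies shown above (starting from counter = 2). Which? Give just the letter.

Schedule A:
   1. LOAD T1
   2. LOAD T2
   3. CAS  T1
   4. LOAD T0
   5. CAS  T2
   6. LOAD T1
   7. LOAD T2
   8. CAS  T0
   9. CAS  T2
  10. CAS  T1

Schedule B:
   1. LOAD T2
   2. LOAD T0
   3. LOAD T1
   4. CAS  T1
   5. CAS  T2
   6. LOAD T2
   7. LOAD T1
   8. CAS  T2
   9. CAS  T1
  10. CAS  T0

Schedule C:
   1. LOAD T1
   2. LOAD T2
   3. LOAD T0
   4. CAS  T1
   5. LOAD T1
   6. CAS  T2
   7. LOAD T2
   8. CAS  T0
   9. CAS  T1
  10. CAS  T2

A

Tracing schedule A:
T1 LOAD — after: cnt=2, r=2 — load
T2 LOAD — after: cnt=2, r=2 — load
T1 CAS — after: cnt=3, r=2 — ok
T0 LOAD — after: cnt=3, r=3 — load
T2 CAS — after: cnt=3, r=2 — retry
T1 LOAD — after: cnt=3, r=3 — load
T2 LOAD — after: cnt=3, r=3 — load
T0 CAS — after: cnt=4, r=3 — ok
T2 CAS — after: cnt=4, r=3 — retry
T1 CAS — after: cnt=4, r=3 — retry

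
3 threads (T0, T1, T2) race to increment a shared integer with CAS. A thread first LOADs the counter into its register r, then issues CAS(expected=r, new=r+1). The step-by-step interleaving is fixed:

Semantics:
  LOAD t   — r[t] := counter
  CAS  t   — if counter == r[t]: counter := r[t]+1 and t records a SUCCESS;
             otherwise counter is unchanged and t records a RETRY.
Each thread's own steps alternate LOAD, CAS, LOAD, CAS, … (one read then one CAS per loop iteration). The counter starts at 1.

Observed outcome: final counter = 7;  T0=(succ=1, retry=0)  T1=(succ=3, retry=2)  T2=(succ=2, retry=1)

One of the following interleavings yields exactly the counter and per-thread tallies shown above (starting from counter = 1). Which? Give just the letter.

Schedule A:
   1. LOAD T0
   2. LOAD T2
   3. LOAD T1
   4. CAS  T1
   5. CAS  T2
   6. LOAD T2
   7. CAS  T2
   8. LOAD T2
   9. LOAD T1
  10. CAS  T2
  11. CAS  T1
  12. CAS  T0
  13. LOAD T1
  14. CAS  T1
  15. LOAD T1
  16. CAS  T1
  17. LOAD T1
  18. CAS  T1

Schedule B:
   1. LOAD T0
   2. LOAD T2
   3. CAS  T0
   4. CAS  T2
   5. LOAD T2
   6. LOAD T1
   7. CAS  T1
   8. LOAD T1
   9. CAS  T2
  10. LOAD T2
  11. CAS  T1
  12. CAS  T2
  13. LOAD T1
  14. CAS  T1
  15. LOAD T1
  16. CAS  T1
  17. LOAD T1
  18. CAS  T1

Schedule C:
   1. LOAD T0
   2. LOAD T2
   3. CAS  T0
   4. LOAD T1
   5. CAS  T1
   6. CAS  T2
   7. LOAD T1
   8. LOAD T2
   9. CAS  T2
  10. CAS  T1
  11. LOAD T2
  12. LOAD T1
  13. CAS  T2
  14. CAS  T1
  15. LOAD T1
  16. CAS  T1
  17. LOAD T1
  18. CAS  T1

Tracing schedule C:
[1] T0.load  rd  (counter 1, T0.r 1)
[2] T2.load  rd  (counter 1, T2.r 1)
[3] T0.cas  hit  (counter 2, T0.r 1)
[4] T1.load  rd  (counter 2, T1.r 2)
[5] T1.cas  hit  (counter 3, T1.r 2)
[6] T2.cas  miss  (counter 3, T2.r 1)
[7] T1.load  rd  (counter 3, T1.r 3)
[8] T2.load  rd  (counter 3, T2.r 3)
[9] T2.cas  hit  (counter 4, T2.r 3)
[10] T1.cas  miss  (counter 4, T1.r 3)
[11] T2.load  rd  (counter 4, T2.r 4)
[12] T1.load  rd  (counter 4, T1.r 4)
[13] T2.cas  hit  (counter 5, T2.r 4)
[14] T1.cas  miss  (counter 5, T1.r 4)
[15] T1.load  rd  (counter 5, T1.r 5)
[16] T1.cas  hit  (counter 6, T1.r 5)
[17] T1.load  rd  (counter 6, T1.r 6)
[18] T1.cas  hit  (counter 7, T1.r 6)

C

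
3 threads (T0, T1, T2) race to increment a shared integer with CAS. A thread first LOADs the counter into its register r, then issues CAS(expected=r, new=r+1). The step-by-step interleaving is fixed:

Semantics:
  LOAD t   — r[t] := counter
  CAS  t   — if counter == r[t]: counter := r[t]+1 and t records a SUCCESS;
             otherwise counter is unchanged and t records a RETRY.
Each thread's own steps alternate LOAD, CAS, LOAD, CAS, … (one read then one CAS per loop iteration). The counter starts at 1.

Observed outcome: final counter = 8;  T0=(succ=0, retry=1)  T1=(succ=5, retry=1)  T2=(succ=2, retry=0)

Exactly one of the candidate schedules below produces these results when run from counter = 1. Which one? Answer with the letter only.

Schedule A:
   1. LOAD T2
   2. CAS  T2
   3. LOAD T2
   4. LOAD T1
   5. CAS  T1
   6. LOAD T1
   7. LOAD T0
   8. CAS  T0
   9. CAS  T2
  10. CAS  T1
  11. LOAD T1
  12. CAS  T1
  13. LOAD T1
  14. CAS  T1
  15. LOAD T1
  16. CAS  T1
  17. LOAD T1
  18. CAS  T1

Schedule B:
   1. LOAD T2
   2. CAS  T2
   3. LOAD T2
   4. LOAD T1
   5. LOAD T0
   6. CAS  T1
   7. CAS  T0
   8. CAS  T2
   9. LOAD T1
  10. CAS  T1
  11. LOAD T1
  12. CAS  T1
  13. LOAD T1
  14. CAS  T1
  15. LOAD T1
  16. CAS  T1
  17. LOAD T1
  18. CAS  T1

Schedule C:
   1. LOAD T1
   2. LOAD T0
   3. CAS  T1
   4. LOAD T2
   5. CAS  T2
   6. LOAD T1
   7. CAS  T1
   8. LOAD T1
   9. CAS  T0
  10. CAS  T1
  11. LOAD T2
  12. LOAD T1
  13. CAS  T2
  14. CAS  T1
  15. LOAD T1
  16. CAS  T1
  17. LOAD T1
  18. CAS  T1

Tracing schedule C:
T1 LOAD — after: cnt=1, r=1 — load
T0 LOAD — after: cnt=1, r=1 — load
T1 CAS — after: cnt=2, r=1 — ok
T2 LOAD — after: cnt=2, r=2 — load
T2 CAS — after: cnt=3, r=2 — ok
T1 LOAD — after: cnt=3, r=3 — load
T1 CAS — after: cnt=4, r=3 — ok
T1 LOAD — after: cnt=4, r=4 — load
T0 CAS — after: cnt=4, r=1 — retry
T1 CAS — after: cnt=5, r=4 — ok
T2 LOAD — after: cnt=5, r=5 — load
T1 LOAD — after: cnt=5, r=5 — load
T2 CAS — after: cnt=6, r=5 — ok
T1 CAS — after: cnt=6, r=5 — retry
T1 LOAD — after: cnt=6, r=6 — load
T1 CAS — after: cnt=7, r=6 — ok
T1 LOAD — after: cnt=7, r=7 — load
T1 CAS — after: cnt=8, r=7 — ok

C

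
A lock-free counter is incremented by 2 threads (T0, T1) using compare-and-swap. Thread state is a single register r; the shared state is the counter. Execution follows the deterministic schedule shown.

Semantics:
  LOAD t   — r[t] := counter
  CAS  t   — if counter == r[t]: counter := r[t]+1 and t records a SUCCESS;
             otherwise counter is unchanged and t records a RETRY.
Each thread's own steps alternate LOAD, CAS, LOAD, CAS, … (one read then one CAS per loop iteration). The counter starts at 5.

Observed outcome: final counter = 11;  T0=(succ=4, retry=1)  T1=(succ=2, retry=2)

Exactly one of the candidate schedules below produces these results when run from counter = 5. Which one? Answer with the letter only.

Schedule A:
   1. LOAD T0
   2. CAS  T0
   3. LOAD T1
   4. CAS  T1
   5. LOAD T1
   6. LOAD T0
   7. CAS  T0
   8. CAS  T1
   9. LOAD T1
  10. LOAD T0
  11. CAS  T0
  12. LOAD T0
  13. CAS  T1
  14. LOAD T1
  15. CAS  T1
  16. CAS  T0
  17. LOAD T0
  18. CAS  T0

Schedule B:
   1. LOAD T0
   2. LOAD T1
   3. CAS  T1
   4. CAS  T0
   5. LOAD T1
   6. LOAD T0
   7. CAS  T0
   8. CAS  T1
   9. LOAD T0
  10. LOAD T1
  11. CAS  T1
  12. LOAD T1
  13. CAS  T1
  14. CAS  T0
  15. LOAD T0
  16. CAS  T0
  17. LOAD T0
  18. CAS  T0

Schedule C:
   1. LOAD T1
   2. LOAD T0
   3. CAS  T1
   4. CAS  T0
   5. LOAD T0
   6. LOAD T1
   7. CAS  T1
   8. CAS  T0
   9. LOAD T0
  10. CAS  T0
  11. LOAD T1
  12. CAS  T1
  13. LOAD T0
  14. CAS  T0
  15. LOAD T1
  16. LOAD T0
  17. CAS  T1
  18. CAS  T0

A

Run A:
T0 LOAD — after: cnt=5, r=5 — load
T0 CAS — after: cnt=6, r=5 — ok
T1 LOAD — after: cnt=6, r=6 — load
T1 CAS — after: cnt=7, r=6 — ok
T1 LOAD — after: cnt=7, r=7 — load
T0 LOAD — after: cnt=7, r=7 — load
T0 CAS — after: cnt=8, r=7 — ok
T1 CAS — after: cnt=8, r=7 — retry
T1 LOAD — after: cnt=8, r=8 — load
T0 LOAD — after: cnt=8, r=8 — load
T0 CAS — after: cnt=9, r=8 — ok
T0 LOAD — after: cnt=9, r=9 — load
T1 CAS — after: cnt=9, r=8 — retry
T1 LOAD — after: cnt=9, r=9 — load
T1 CAS — after: cnt=10, r=9 — ok
T0 CAS — after: cnt=10, r=9 — retry
T0 LOAD — after: cnt=10, r=10 — load
T0 CAS — after: cnt=11, r=10 — ok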